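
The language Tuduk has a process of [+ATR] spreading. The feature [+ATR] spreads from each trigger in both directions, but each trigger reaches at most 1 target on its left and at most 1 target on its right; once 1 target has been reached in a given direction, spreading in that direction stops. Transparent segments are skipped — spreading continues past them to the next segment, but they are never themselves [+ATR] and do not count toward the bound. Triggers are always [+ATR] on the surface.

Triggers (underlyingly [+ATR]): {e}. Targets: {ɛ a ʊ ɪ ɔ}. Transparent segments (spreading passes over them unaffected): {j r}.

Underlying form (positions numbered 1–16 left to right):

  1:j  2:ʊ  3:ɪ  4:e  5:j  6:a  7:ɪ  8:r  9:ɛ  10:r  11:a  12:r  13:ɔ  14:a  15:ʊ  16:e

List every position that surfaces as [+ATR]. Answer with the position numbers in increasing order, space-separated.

3 4 6 15 16

From /e/ at 4 rightward: 5 /j/ transparent; 6 /a/ → [+ATR]; bound reached.
From /e/ at 4 leftward: 3 /ɪ/ → [+ATR]; bound reached.
From /e/ at 16 rightward: word edge.
From /e/ at 16 leftward: 15 /ʊ/ → [+ATR]; bound reached.
Targets with no active source: positions 2 7 9 11 13 14 stay [-ATR].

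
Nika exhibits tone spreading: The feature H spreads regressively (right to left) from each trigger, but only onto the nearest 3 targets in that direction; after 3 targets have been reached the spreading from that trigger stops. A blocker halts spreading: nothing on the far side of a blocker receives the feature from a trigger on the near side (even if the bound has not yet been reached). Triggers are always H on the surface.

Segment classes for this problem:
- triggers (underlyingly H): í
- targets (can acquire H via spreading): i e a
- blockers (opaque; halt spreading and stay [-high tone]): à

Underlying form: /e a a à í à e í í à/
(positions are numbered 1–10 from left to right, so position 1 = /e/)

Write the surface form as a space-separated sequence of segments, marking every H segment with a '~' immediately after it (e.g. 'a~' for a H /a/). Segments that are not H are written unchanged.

From /í/ at 5 leftward: 4 /à/ blocks.
From /í/ at 8 leftward: 7 /e/ → H; 6 /à/ blocks.
From /í/ at 9 leftward: 8 /í/ is itself a trigger — this domain ends here.
Targets with no active source: positions 1 2 3 stay [-high tone].
H positions on the surface: 5 7 8 9.

e a a à í~ à e~ í~ í~ à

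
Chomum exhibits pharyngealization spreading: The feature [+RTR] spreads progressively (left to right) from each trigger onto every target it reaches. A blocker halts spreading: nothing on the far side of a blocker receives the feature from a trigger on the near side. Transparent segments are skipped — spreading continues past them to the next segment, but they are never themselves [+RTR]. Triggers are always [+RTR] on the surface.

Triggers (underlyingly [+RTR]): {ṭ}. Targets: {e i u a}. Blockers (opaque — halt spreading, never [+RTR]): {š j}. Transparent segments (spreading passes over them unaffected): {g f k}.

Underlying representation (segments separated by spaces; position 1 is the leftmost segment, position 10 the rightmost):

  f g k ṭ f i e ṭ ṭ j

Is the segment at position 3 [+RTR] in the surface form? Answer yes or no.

no

From /ṭ/ at 4 rightward: 5 /f/ transparent; 6 /i/ → [+RTR]; 7 /e/ → [+RTR]; 8 /ṭ/ is itself a trigger — this domain ends here.
From /ṭ/ at 8 rightward: 9 /ṭ/ is itself a trigger — this domain ends here.
From /ṭ/ at 9 rightward: 10 /j/ blocks.
[+RTR] positions on the surface: 4 6 7 8 9.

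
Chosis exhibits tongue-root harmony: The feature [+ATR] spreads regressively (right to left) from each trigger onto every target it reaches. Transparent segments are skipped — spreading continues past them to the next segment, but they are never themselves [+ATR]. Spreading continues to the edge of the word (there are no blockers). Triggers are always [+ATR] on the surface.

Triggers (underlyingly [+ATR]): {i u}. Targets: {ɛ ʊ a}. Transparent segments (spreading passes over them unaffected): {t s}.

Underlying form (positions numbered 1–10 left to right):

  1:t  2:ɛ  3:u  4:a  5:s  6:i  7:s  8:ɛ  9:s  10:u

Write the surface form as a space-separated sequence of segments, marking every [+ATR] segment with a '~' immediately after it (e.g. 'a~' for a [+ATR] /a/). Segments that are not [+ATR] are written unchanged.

t ɛ~ u~ a~ s i~ s ɛ~ s u~

From /u/ at 3 leftward: 2 /ɛ/ → [+ATR]; 1 /t/ transparent; word edge.
From /i/ at 6 leftward: 5 /s/ transparent; 4 /a/ → [+ATR]; 3 /u/ is itself a trigger — this domain ends here.
From /u/ at 10 leftward: 9 /s/ transparent; 8 /ɛ/ → [+ATR]; 7 /s/ transparent; 6 /i/ is itself a trigger — this domain ends here.
[+ATR] positions on the surface: 2 3 4 6 8 10.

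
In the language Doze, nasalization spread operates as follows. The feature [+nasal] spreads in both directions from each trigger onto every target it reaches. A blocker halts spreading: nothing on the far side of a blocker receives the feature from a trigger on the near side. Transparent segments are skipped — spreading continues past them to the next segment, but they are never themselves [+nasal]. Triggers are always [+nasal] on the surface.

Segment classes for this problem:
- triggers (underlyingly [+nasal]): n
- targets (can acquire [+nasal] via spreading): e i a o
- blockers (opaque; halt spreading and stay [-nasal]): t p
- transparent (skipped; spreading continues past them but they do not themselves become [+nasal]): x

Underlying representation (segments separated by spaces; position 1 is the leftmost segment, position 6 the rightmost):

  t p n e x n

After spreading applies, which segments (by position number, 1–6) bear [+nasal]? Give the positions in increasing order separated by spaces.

3 4 6

From /n/ at 3 rightward: 4 /e/ → [+nasal]; 5 /x/ transparent; 6 /n/ is itself a trigger — this domain ends here.
From /n/ at 3 leftward: 2 /p/ blocks.
From /n/ at 6 rightward: word edge.
From /n/ at 6 leftward: 5 /x/ transparent; 4 /e/ → [+nasal]; 3 /n/ is itself a trigger — this domain ends here.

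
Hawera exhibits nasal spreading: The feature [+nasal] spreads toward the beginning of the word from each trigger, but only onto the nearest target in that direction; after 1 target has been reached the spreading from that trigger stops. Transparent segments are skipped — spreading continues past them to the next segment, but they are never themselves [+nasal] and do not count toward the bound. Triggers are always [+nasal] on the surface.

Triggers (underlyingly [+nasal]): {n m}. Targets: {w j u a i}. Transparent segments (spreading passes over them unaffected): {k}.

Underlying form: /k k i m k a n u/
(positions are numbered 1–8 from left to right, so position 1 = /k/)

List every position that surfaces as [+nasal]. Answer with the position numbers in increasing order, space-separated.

3 4 6 7

From /m/ at 4 leftward: 3 /i/ → [+nasal]; bound reached.
From /n/ at 7 leftward: 6 /a/ → [+nasal]; bound reached.
Target with no active source: position 8 stays [-nasal].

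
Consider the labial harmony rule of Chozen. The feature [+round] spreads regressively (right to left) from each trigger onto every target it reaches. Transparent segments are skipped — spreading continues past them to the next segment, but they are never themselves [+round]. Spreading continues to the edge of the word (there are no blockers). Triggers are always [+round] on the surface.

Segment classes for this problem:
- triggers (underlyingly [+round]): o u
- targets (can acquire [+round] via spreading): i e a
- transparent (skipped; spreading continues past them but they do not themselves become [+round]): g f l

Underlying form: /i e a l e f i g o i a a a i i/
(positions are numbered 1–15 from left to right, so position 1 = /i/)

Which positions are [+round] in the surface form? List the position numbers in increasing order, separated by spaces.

1 2 3 5 7 9

From /o/ at 9 leftward: 8 /g/ transparent; 7 /i/ → [+round]; 6 /f/ transparent; 5 /e/ → [+round]; 4 /l/ transparent; 3 /a/ → [+round]; 2 /e/ → [+round]; 1 /i/ → [+round]; word edge.
Targets with no active source: positions 10 11 12 13 14 15 stay [-round].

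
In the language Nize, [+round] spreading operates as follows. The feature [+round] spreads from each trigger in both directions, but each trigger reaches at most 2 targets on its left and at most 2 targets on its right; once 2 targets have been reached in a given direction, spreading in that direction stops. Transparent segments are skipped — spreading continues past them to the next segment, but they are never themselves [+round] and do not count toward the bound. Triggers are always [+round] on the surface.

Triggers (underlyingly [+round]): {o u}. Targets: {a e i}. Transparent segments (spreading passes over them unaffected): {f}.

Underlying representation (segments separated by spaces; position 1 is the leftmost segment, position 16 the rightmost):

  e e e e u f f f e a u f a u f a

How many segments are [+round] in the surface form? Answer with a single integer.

From /u/ at 5 rightward: 6 /f/ transparent; 7 /f/ transparent; 8 /f/ transparent; 9 /e/ → [+round]; 10 /a/ → [+round]; bound reached.
From /u/ at 5 leftward: 4 /e/ → [+round]; 3 /e/ → [+round]; bound reached.
From /u/ at 11 rightward: 12 /f/ transparent; 13 /a/ → [+round]; 14 /u/ is itself a trigger — this domain ends here.
From /u/ at 11 leftward: 10 /a/ → [+round]; 9 /e/ → [+round]; bound reached.
From /u/ at 14 rightward: 15 /f/ transparent; 16 /a/ → [+round]; word edge.
From /u/ at 14 leftward: 13 /a/ → [+round]; 12 /f/ transparent; 11 /u/ is itself a trigger — this domain ends here.
Targets with no active source: positions 1 2 stay [-round].
[+round] positions on the surface: 3 4 5 9 10 11 13 14 16.

9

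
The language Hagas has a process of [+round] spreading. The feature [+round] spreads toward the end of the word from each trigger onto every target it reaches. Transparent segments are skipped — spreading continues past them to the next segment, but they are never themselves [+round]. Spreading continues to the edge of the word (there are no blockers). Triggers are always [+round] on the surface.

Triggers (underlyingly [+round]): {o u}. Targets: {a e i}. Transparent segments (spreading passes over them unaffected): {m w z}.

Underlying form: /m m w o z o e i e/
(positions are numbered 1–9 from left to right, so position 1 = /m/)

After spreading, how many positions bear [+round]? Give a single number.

5

From /o/ at 4 rightward: 5 /z/ transparent; 6 /o/ is itself a trigger — this domain ends here.
From /o/ at 6 rightward: 7 /e/ → [+round]; 8 /i/ → [+round]; 9 /e/ → [+round]; word edge.
[+round] positions on the surface: 4 6 7 8 9.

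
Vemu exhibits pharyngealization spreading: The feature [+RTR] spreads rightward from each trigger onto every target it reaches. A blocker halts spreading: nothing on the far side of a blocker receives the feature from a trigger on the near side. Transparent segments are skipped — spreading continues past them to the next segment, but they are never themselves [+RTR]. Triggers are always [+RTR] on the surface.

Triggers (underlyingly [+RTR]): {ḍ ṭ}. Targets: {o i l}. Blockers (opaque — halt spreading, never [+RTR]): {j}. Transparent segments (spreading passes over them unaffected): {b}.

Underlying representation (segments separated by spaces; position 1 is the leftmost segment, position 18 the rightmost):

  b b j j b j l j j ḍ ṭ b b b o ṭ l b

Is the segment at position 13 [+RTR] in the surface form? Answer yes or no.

From /ḍ/ at 10 rightward: 11 /ṭ/ is itself a trigger — this domain ends here.
From /ṭ/ at 11 rightward: 12 /b/ transparent; 13 /b/ transparent; 14 /b/ transparent; 15 /o/ → [+RTR]; 16 /ṭ/ is itself a trigger — this domain ends here.
From /ṭ/ at 16 rightward: 17 /l/ → [+RTR]; 18 /b/ transparent; word edge.
Target with no active source: position 7 stays [-emphatic].
[+RTR] positions on the surface: 10 11 15 16 17.

no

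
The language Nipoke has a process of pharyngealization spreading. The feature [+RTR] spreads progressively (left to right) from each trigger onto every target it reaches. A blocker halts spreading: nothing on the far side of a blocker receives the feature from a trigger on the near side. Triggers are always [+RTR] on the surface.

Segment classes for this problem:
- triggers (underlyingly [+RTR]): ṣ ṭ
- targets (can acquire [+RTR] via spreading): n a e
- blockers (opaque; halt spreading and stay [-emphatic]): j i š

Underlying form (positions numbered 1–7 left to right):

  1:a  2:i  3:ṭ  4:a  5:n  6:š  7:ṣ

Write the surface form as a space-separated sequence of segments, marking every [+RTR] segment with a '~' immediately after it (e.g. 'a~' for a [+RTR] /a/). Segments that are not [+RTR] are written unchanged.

a i ṭ~ a~ n~ š ṣ~

From /ṭ/ at 3 rightward: 4 /a/ → [+RTR]; 5 /n/ → [+RTR]; 6 /š/ blocks.
From /ṣ/ at 7 rightward: word edge.
Target with no active source: position 1 stays [-emphatic].
[+RTR] positions on the surface: 3 4 5 7.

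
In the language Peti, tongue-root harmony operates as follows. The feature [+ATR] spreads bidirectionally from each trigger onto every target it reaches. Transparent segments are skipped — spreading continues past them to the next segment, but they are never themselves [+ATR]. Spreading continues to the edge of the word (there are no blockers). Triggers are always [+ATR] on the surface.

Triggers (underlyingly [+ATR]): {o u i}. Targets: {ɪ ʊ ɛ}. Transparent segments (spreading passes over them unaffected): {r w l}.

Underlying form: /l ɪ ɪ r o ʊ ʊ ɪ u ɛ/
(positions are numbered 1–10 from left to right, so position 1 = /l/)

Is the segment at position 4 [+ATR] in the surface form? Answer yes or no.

no

From /o/ at 5 rightward: 6 /ʊ/ → [+ATR]; 7 /ʊ/ → [+ATR]; 8 /ɪ/ → [+ATR]; 9 /u/ is itself a trigger — this domain ends here.
From /o/ at 5 leftward: 4 /r/ transparent; 3 /ɪ/ → [+ATR]; 2 /ɪ/ → [+ATR]; 1 /l/ transparent; word edge.
From /u/ at 9 rightward: 10 /ɛ/ → [+ATR]; word edge.
From /u/ at 9 leftward: 8 /ɪ/ → [+ATR]; 7 /ʊ/ → [+ATR]; 6 /ʊ/ → [+ATR]; 5 /o/ is itself a trigger — this domain ends here.
[+ATR] positions on the surface: 2 3 5 6 7 8 9 10.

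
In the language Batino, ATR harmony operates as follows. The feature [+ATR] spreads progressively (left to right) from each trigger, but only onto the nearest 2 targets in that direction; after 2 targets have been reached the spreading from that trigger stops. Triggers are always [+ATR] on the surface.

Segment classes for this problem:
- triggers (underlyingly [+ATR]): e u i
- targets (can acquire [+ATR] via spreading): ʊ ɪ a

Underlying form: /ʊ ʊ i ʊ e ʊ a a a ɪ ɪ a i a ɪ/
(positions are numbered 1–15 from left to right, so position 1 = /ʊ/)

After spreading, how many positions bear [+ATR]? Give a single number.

8

From /i/ at 3 rightward: 4 /ʊ/ → [+ATR]; 5 /e/ is itself a trigger — this domain ends here.
From /e/ at 5 rightward: 6 /ʊ/ → [+ATR]; 7 /a/ → [+ATR]; bound reached.
From /i/ at 13 rightward: 14 /a/ → [+ATR]; 15 /ɪ/ → [+ATR]; bound reached.
Targets with no active source: positions 1 2 8 9 10 11 12 stay [-ATR].
[+ATR] positions on the surface: 3 4 5 6 7 13 14 15.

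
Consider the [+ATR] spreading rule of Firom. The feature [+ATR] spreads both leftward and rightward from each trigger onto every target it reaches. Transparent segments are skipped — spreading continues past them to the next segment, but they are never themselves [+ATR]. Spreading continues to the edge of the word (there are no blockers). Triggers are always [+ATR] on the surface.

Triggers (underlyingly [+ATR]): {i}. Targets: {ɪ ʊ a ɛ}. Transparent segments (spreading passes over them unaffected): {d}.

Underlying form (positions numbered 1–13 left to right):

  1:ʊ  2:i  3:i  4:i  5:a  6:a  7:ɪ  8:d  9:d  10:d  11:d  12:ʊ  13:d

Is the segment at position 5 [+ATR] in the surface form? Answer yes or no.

From /i/ at 2 rightward: 3 /i/ is itself a trigger — this domain ends here.
From /i/ at 2 leftward: 1 /ʊ/ → [+ATR]; word edge.
From /i/ at 3 rightward: 4 /i/ is itself a trigger — this domain ends here.
From /i/ at 3 leftward: 2 /i/ is itself a trigger — this domain ends here.
From /i/ at 4 rightward: 5 /a/ → [+ATR]; 6 /a/ → [+ATR]; 7 /ɪ/ → [+ATR]; 8 /d/ transparent; 9 /d/ transparent; 10 /d/ transparent; 11 /d/ transparent; 12 /ʊ/ → [+ATR]; 13 /d/ transparent; word edge.
From /i/ at 4 leftward: 3 /i/ is itself a trigger — this domain ends here.
[+ATR] positions on the surface: 1 2 3 4 5 6 7 12.

yes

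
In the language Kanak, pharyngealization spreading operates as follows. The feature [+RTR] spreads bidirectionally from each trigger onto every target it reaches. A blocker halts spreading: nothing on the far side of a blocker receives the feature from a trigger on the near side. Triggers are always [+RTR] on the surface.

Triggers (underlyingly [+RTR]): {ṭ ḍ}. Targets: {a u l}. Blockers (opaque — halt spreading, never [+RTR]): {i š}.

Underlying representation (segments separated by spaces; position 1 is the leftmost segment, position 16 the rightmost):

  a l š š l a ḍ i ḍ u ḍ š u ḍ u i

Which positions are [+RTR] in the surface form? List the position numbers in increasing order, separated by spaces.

5 6 7 9 10 11 13 14 15

From /ḍ/ at 7 rightward: 8 /i/ blocks.
From /ḍ/ at 7 leftward: 6 /a/ → [+RTR]; 5 /l/ → [+RTR]; 4 /š/ blocks.
From /ḍ/ at 9 rightward: 10 /u/ → [+RTR]; 11 /ḍ/ is itself a trigger — this domain ends here.
From /ḍ/ at 9 leftward: 8 /i/ blocks.
From /ḍ/ at 11 rightward: 12 /š/ blocks.
From /ḍ/ at 11 leftward: 10 /u/ → [+RTR]; 9 /ḍ/ is itself a trigger — this domain ends here.
From /ḍ/ at 14 rightward: 15 /u/ → [+RTR]; 16 /i/ blocks.
From /ḍ/ at 14 leftward: 13 /u/ → [+RTR]; 12 /š/ blocks.
Targets with no active source: positions 1 2 stay [-emphatic].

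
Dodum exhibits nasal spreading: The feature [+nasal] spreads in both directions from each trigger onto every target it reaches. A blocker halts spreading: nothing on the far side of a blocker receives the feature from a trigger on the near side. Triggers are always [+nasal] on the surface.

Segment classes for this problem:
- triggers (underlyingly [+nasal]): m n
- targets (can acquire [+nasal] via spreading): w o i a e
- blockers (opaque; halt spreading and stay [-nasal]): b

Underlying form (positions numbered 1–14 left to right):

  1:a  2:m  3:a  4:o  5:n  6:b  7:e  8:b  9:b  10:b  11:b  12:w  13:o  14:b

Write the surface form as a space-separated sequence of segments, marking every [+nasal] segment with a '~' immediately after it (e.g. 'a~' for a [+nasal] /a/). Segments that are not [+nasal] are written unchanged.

From /m/ at 2 rightward: 3 /a/ → [+nasal]; 4 /o/ → [+nasal]; 5 /n/ is itself a trigger — this domain ends here.
From /m/ at 2 leftward: 1 /a/ → [+nasal]; word edge.
From /n/ at 5 rightward: 6 /b/ blocks.
From /n/ at 5 leftward: 4 /o/ → [+nasal]; 3 /a/ → [+nasal]; 2 /m/ is itself a trigger — this domain ends here.
Targets with no active source: positions 7 12 13 stay [-nasal].
[+nasal] positions on the surface: 1 2 3 4 5.

a~ m~ a~ o~ n~ b e b b b b w o b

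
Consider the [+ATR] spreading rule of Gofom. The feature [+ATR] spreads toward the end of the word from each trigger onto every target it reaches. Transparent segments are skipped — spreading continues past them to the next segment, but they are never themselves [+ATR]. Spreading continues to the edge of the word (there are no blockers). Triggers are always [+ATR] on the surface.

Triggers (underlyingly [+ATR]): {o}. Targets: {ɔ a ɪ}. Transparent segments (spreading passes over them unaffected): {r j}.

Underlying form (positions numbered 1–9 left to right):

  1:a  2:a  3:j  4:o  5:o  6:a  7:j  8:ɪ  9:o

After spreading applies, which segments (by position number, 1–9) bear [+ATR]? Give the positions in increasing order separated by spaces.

4 5 6 8 9

From /o/ at 4 rightward: 5 /o/ is itself a trigger — this domain ends here.
From /o/ at 5 rightward: 6 /a/ → [+ATR]; 7 /j/ transparent; 8 /ɪ/ → [+ATR]; 9 /o/ is itself a trigger — this domain ends here.
From /o/ at 9 rightward: word edge.
Targets with no active source: positions 1 2 stay [-ATR].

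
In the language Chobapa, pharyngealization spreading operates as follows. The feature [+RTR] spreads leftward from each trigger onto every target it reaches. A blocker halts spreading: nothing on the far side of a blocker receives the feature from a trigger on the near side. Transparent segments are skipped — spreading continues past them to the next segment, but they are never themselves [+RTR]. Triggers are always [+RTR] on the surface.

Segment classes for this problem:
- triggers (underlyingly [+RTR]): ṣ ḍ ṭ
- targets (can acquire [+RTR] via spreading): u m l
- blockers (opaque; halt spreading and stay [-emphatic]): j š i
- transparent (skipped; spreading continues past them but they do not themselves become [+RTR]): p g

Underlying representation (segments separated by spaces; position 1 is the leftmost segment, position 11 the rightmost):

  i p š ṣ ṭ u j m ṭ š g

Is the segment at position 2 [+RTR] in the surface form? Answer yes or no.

no

From /ṣ/ at 4 leftward: 3 /š/ blocks.
From /ṭ/ at 5 leftward: 4 /ṣ/ is itself a trigger — this domain ends here.
From /ṭ/ at 9 leftward: 8 /m/ → [+RTR]; 7 /j/ blocks.
Target with no active source: position 6 stays [-emphatic].
[+RTR] positions on the surface: 4 5 8 9.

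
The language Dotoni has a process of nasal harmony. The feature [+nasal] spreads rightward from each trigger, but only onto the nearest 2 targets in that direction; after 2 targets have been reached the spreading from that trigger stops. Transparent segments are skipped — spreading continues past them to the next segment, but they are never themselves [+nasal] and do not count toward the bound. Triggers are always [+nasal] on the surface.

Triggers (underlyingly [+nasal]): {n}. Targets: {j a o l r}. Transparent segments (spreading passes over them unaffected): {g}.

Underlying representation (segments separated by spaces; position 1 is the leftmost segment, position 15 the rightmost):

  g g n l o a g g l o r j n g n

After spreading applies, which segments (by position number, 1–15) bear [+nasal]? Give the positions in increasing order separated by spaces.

From /n/ at 3 rightward: 4 /l/ → [+nasal]; 5 /o/ → [+nasal]; bound reached.
From /n/ at 13 rightward: 14 /g/ transparent; 15 /n/ is itself a trigger — this domain ends here.
From /n/ at 15 rightward: word edge.
Targets with no active source: positions 6 9 10 11 12 stay [-nasal].

3 4 5 13 15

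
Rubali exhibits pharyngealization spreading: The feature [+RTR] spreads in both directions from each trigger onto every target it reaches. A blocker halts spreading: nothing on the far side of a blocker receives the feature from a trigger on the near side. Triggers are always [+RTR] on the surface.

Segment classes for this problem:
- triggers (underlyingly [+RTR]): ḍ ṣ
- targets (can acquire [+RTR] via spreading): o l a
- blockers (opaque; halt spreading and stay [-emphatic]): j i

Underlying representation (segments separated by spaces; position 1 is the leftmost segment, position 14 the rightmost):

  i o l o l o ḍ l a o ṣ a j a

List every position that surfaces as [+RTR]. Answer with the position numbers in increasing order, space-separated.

2 3 4 5 6 7 8 9 10 11 12

From /ḍ/ at 7 rightward: 8 /l/ → [+RTR]; 9 /a/ → [+RTR]; 10 /o/ → [+RTR]; 11 /ṣ/ is itself a trigger — this domain ends here.
From /ḍ/ at 7 leftward: 6 /o/ → [+RTR]; 5 /l/ → [+RTR]; 4 /o/ → [+RTR]; 3 /l/ → [+RTR]; 2 /o/ → [+RTR]; 1 /i/ blocks.
From /ṣ/ at 11 rightward: 12 /a/ → [+RTR]; 13 /j/ blocks.
From /ṣ/ at 11 leftward: 10 /o/ → [+RTR]; 9 /a/ → [+RTR]; 8 /l/ → [+RTR]; 7 /ḍ/ is itself a trigger — this domain ends here.
Target with no active source: position 14 stays [-emphatic].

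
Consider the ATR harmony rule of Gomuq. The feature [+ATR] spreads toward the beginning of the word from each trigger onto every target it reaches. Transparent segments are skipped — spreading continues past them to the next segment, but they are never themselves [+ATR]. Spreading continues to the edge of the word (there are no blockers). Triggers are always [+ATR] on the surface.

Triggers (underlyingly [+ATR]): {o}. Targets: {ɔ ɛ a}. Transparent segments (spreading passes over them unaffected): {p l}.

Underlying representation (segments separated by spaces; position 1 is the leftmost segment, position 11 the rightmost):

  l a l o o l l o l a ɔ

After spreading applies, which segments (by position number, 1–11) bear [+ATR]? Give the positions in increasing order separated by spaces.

From /o/ at 4 leftward: 3 /l/ transparent; 2 /a/ → [+ATR]; 1 /l/ transparent; word edge.
From /o/ at 5 leftward: 4 /o/ is itself a trigger — this domain ends here.
From /o/ at 8 leftward: 7 /l/ transparent; 6 /l/ transparent; 5 /o/ is itself a trigger — this domain ends here.
Targets with no active source: positions 10 11 stay [-ATR].

2 4 5 8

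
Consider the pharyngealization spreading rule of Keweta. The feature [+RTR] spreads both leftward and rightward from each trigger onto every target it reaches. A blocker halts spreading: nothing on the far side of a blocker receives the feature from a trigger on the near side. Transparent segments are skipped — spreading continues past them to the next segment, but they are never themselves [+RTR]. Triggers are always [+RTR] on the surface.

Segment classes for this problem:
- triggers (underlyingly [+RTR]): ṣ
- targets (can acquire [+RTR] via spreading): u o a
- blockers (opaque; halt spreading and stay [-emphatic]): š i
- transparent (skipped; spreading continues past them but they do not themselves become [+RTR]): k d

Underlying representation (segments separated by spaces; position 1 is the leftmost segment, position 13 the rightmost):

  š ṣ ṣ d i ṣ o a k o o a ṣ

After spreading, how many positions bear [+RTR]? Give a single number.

From /ṣ/ at 2 rightward: 3 /ṣ/ is itself a trigger — this domain ends here.
From /ṣ/ at 2 leftward: 1 /š/ blocks.
From /ṣ/ at 3 rightward: 4 /d/ transparent; 5 /i/ blocks.
From /ṣ/ at 3 leftward: 2 /ṣ/ is itself a trigger — this domain ends here.
From /ṣ/ at 6 rightward: 7 /o/ → [+RTR]; 8 /a/ → [+RTR]; 9 /k/ transparent; 10 /o/ → [+RTR]; 11 /o/ → [+RTR]; 12 /a/ → [+RTR]; 13 /ṣ/ is itself a trigger — this domain ends here.
From /ṣ/ at 6 leftward: 5 /i/ blocks.
From /ṣ/ at 13 rightward: word edge.
From /ṣ/ at 13 leftward: 12 /a/ → [+RTR]; 11 /o/ → [+RTR]; 10 /o/ → [+RTR]; 9 /k/ transparent; 8 /a/ → [+RTR]; 7 /o/ → [+RTR]; 6 /ṣ/ is itself a trigger — this domain ends here.
[+RTR] positions on the surface: 2 3 6 7 8 10 11 12 13.

9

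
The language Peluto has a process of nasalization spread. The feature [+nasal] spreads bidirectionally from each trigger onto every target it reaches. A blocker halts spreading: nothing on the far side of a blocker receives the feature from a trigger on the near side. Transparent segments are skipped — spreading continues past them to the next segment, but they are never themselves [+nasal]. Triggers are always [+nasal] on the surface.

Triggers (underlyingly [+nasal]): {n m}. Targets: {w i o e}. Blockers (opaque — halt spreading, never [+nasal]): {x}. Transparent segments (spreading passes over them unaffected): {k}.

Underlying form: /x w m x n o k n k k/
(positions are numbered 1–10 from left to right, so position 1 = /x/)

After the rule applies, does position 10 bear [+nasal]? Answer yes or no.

no

From /m/ at 3 rightward: 4 /x/ blocks.
From /m/ at 3 leftward: 2 /w/ → [+nasal]; 1 /x/ blocks.
From /n/ at 5 rightward: 6 /o/ → [+nasal]; 7 /k/ transparent; 8 /n/ is itself a trigger — this domain ends here.
From /n/ at 5 leftward: 4 /x/ blocks.
From /n/ at 8 rightward: 9 /k/ transparent; 10 /k/ transparent; word edge.
From /n/ at 8 leftward: 7 /k/ transparent; 6 /o/ → [+nasal]; 5 /n/ is itself a trigger — this domain ends here.
[+nasal] positions on the surface: 2 3 5 6 8.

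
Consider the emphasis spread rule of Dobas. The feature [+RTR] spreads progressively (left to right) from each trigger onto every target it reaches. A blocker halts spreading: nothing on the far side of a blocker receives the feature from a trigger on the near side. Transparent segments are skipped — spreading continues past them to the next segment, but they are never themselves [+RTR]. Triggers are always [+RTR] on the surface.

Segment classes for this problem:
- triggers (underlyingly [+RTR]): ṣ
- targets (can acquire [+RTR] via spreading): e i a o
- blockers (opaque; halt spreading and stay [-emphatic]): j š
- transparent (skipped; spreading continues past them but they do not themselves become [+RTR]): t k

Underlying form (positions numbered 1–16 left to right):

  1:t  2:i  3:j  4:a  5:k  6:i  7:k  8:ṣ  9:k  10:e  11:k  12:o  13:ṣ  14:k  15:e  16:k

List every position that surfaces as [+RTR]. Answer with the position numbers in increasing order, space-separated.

8 10 12 13 15

From /ṣ/ at 8 rightward: 9 /k/ transparent; 10 /e/ → [+RTR]; 11 /k/ transparent; 12 /o/ → [+RTR]; 13 /ṣ/ is itself a trigger — this domain ends here.
From /ṣ/ at 13 rightward: 14 /k/ transparent; 15 /e/ → [+RTR]; 16 /k/ transparent; word edge.
Targets with no active source: positions 2 4 6 stay [-emphatic].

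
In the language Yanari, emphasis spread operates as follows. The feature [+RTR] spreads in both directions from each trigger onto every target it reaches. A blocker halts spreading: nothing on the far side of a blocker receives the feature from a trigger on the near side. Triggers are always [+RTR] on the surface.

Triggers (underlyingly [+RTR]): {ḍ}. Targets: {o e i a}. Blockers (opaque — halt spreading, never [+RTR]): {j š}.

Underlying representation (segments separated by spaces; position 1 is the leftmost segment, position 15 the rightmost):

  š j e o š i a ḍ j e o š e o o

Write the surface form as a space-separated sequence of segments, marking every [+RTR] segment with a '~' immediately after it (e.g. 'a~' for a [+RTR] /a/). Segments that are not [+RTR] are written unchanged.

From /ḍ/ at 8 rightward: 9 /j/ blocks.
From /ḍ/ at 8 leftward: 7 /a/ → [+RTR]; 6 /i/ → [+RTR]; 5 /š/ blocks.
Targets with no active source: positions 3 4 10 11 13 14 15 stay [-emphatic].
[+RTR] positions on the surface: 6 7 8.

š j e o š i~ a~ ḍ~ j e o š e o o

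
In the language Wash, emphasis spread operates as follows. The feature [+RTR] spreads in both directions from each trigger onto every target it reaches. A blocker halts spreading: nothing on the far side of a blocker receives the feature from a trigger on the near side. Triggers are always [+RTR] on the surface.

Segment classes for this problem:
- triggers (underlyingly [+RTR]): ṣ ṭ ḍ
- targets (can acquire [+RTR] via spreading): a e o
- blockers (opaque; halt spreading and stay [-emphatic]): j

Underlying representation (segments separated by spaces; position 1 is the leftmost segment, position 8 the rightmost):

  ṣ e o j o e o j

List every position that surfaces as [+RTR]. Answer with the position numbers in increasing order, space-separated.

From /ṣ/ at 1 rightward: 2 /e/ → [+RTR]; 3 /o/ → [+RTR]; 4 /j/ blocks.
From /ṣ/ at 1 leftward: word edge.
Targets with no active source: positions 5 6 7 stay [-emphatic].

1 2 3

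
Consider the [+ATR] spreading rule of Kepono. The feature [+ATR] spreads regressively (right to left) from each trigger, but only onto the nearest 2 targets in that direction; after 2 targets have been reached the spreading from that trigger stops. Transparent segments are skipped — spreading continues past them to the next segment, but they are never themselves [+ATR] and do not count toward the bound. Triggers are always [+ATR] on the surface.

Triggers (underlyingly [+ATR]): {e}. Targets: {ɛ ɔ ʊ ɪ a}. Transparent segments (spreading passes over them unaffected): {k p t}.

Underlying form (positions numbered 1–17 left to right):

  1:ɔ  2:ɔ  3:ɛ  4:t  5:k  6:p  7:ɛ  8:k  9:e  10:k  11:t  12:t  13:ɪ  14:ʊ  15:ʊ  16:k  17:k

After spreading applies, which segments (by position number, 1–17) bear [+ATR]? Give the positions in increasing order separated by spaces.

3 7 9

From /e/ at 9 leftward: 8 /k/ transparent; 7 /ɛ/ → [+ATR]; 6 /p/ transparent; 5 /k/ transparent; 4 /t/ transparent; 3 /ɛ/ → [+ATR]; bound reached.
Targets with no active source: positions 1 2 13 14 15 stay [-ATR].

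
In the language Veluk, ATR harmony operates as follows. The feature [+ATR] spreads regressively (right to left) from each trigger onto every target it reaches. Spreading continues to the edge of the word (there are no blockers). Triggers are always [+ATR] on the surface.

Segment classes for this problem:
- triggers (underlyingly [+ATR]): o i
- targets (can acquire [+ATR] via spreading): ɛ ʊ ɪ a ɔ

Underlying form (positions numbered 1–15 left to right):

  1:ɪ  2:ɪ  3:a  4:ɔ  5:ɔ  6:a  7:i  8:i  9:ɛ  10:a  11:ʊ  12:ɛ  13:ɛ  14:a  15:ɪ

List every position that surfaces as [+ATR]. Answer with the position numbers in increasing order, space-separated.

1 2 3 4 5 6 7 8

From /i/ at 7 leftward: 6 /a/ → [+ATR]; 5 /ɔ/ → [+ATR]; 4 /ɔ/ → [+ATR]; 3 /a/ → [+ATR]; 2 /ɪ/ → [+ATR]; 1 /ɪ/ → [+ATR]; word edge.
From /i/ at 8 leftward: 7 /i/ is itself a trigger — this domain ends here.
Targets with no active source: positions 9 10 11 12 13 14 15 stay [-ATR].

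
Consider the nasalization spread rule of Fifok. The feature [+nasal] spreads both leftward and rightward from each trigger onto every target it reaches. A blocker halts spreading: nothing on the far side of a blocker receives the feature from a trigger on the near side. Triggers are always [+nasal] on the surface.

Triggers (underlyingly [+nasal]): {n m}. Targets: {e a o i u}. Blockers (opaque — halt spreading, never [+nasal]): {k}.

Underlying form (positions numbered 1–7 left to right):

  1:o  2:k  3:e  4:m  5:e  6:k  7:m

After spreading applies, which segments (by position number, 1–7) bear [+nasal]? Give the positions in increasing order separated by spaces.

3 4 5 7

From /m/ at 4 rightward: 5 /e/ → [+nasal]; 6 /k/ blocks.
From /m/ at 4 leftward: 3 /e/ → [+nasal]; 2 /k/ blocks.
From /m/ at 7 rightward: word edge.
From /m/ at 7 leftward: 6 /k/ blocks.
Target with no active source: position 1 stays [-nasal].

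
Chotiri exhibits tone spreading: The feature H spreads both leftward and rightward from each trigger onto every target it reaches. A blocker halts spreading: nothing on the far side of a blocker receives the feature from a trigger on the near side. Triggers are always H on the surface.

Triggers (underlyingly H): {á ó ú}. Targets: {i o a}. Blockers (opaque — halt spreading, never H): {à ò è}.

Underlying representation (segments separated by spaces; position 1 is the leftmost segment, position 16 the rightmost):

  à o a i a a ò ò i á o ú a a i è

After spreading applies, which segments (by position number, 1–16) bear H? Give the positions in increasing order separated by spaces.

9 10 11 12 13 14 15

From /á/ at 10 rightward: 11 /o/ → H; 12 /ú/ is itself a trigger — this domain ends here.
From /á/ at 10 leftward: 9 /i/ → H; 8 /ò/ blocks.
From /ú/ at 12 rightward: 13 /a/ → H; 14 /a/ → H; 15 /i/ → H; 16 /è/ blocks.
From /ú/ at 12 leftward: 11 /o/ → H; 10 /á/ is itself a trigger — this domain ends here.
Targets with no active source: positions 2 3 4 5 6 stay [-high tone].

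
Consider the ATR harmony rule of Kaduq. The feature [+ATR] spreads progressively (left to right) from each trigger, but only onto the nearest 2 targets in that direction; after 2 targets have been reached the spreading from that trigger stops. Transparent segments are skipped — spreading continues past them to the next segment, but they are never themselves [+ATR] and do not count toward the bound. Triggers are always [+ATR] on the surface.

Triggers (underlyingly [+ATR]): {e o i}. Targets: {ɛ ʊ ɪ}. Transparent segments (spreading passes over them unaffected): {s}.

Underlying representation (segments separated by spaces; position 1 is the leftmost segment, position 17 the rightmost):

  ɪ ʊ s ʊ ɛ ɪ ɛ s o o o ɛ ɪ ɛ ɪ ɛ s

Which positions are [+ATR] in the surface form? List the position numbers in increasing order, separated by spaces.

9 10 11 12 13

From /o/ at 9 rightward: 10 /o/ is itself a trigger — this domain ends here.
From /o/ at 10 rightward: 11 /o/ is itself a trigger — this domain ends here.
From /o/ at 11 rightward: 12 /ɛ/ → [+ATR]; 13 /ɪ/ → [+ATR]; bound reached.
Targets with no active source: positions 1 2 4 5 6 7 14 15 16 stay [-ATR].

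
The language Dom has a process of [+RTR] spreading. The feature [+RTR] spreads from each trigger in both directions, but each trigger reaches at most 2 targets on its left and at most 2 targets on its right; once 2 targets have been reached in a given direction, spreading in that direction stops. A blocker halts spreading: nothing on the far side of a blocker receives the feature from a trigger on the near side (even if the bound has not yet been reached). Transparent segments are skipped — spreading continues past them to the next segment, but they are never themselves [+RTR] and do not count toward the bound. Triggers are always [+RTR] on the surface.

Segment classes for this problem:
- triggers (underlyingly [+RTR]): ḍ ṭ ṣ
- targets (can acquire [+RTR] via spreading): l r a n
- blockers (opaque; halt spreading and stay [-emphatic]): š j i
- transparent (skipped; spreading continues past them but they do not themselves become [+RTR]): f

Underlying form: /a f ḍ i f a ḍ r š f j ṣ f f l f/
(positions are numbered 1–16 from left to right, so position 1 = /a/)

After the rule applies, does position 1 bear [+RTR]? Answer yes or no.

From /ḍ/ at 3 rightward: 4 /i/ blocks.
From /ḍ/ at 3 leftward: 2 /f/ transparent; 1 /a/ → [+RTR]; word edge.
From /ḍ/ at 7 rightward: 8 /r/ → [+RTR]; 9 /š/ blocks.
From /ḍ/ at 7 leftward: 6 /a/ → [+RTR]; 5 /f/ transparent; 4 /i/ blocks.
From /ṣ/ at 12 rightward: 13 /f/ transparent; 14 /f/ transparent; 15 /l/ → [+RTR]; 16 /f/ transparent; word edge.
From /ṣ/ at 12 leftward: 11 /j/ blocks.
[+RTR] positions on the surface: 1 3 6 7 8 12 15.

yes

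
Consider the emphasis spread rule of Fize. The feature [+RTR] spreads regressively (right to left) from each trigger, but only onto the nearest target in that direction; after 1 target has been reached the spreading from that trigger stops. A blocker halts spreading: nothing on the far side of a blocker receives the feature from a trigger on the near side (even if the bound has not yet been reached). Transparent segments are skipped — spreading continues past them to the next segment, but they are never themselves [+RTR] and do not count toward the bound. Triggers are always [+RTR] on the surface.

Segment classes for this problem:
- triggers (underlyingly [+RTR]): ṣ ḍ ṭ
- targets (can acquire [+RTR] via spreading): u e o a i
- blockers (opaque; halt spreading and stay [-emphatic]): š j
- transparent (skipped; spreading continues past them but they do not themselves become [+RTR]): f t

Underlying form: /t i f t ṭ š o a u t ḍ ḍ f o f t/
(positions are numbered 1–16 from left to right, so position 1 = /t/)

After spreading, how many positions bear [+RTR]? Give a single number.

5

From /ṭ/ at 5 leftward: 4 /t/ transparent; 3 /f/ transparent; 2 /i/ → [+RTR]; bound reached.
From /ḍ/ at 11 leftward: 10 /t/ transparent; 9 /u/ → [+RTR]; bound reached.
From /ḍ/ at 12 leftward: 11 /ḍ/ is itself a trigger — this domain ends here.
Targets with no active source: positions 7 8 14 stay [-emphatic].
[+RTR] positions on the surface: 2 5 9 11 12.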